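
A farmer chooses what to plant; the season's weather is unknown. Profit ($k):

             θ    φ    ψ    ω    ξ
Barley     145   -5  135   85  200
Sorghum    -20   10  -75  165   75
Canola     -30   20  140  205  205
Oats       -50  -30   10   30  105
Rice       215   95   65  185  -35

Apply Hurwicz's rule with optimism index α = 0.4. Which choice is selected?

Barley

Barley: 0.4·200 + 0.6·(-5) = 77
Sorghum: 0.4·165 + 0.6·(-75) = 21
Canola: 0.4·205 + 0.6·(-30) = 64
Oats: 0.4·105 + 0.6·(-50) = 12
Rice: 0.4·215 + 0.6·(-35) = 65
Highest Hurwicz score = 77 → Barley.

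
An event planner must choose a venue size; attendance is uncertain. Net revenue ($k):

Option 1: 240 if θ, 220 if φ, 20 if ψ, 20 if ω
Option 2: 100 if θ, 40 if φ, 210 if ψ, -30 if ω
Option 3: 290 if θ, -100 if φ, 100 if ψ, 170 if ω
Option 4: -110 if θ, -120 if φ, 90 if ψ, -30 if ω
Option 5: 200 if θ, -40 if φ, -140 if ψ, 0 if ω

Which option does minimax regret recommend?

Option 1

Column bests: θ=290, φ=220, ψ=210, ω=170.
Option 1 regrets: 50, 0, 190, 150 → max 190
Option 2 regrets: 190, 180, 0, 200 → max 200
Option 3 regrets: 0, 320, 110, 0 → max 320
Option 4 regrets: 400, 340, 120, 200 → max 400
Option 5 regrets: 90, 260, 350, 170 → max 350
Smallest max regret = 190 → Option 1.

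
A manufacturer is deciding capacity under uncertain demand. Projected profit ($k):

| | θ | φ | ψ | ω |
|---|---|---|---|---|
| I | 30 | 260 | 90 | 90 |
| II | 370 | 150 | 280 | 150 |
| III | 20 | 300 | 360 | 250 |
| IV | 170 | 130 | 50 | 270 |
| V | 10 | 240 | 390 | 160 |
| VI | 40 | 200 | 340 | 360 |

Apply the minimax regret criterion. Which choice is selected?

II

Column bests: θ=370, φ=300, ψ=390, ω=360.
I regrets: 340, 40, 300, 270 → max 340
II regrets: 0, 150, 110, 210 → max 210
III regrets: 350, 0, 30, 110 → max 350
IV regrets: 200, 170, 340, 90 → max 340
V regrets: 360, 60, 0, 200 → max 360
VI regrets: 330, 100, 50, 0 → max 330
Smallest max regret = 210 → II.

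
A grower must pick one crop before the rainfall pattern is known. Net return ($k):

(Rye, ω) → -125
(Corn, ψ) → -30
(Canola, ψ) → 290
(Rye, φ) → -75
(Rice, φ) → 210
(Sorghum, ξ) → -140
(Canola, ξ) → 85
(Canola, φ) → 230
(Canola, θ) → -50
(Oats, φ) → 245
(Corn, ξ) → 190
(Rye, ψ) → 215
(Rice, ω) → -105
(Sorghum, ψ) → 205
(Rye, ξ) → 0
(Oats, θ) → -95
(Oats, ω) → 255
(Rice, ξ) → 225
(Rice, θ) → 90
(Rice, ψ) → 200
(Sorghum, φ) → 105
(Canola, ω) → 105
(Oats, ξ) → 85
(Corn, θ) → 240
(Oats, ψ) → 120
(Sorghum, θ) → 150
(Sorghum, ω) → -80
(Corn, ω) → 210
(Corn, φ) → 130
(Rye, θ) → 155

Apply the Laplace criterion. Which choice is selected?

Corn

Row averages: Corn=148, Sorghum=48, Rye=34, Oats=122, Canola=132, Rice=124
Highest average = 148 → Corn.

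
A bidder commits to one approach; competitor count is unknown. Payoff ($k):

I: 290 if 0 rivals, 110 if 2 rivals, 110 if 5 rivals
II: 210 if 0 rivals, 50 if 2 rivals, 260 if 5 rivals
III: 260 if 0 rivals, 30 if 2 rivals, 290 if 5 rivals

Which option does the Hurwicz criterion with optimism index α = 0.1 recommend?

I: 0.1·290 + 0.9·110 = 128
II: 0.1·260 + 0.9·50 = 71
III: 0.1·290 + 0.9·30 = 56
Highest Hurwicz score = 128 → I.

I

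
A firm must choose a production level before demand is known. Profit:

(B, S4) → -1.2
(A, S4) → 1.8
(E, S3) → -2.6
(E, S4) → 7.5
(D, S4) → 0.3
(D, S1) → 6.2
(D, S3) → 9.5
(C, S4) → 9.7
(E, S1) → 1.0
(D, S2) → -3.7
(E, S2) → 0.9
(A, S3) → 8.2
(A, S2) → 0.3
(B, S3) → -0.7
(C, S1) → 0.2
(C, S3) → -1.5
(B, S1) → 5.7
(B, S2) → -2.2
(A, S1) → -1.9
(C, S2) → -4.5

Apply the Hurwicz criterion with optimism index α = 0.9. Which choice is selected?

C

A: 0.9·8.2 + 0.1·(-1.9) = 7.19
B: 0.9·5.7 + 0.1·(-2.2) = 4.91
C: 0.9·9.7 + 0.1·(-4.5) = 8.28
D: 0.9·9.5 + 0.1·(-3.7) = 8.18
E: 0.9·7.5 + 0.1·(-2.6) = 6.49
Highest Hurwicz score = 8.28 → C.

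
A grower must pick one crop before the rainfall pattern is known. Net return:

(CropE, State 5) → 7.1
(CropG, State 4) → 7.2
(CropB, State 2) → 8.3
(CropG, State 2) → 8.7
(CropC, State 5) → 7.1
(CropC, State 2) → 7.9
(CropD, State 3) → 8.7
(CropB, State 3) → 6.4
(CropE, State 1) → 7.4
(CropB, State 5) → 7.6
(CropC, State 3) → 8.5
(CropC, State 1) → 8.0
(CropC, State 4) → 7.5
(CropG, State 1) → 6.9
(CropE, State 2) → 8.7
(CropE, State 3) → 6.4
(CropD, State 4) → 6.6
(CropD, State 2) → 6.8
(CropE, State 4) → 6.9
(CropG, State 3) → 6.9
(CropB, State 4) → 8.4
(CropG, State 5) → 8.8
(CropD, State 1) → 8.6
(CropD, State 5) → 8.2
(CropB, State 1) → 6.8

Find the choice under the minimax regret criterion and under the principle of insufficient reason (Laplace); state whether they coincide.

Column bests: State 1=8.6, State 2=8.7, State 3=8.7, State 4=8.4, State 5=8.8.
CropC regrets: 0.6, 0.8, 0.2, 0.9, 1.7 → max 1.7
CropB regrets: 1.8, 0.4, 2.3, 0.0, 1.2 → max 2.3
CropG regrets: 1.7, 0.0, 1.8, 1.2, 0.0 → max 1.8
CropE regrets: 1.2, 0.0, 2.3, 1.5, 1.7 → max 2.3
CropD regrets: 0.0, 1.9, 0.0, 1.8, 0.6 → max 1.9
Smallest max regret = 1.7 → CropC.
Row averages: CropC=7.8, CropB=7.5, CropG=7.7, CropE=7.3, CropD=7.78
Highest average = 7.8 → CropC.

minimax regret → CropC; laplace → CropC (agree)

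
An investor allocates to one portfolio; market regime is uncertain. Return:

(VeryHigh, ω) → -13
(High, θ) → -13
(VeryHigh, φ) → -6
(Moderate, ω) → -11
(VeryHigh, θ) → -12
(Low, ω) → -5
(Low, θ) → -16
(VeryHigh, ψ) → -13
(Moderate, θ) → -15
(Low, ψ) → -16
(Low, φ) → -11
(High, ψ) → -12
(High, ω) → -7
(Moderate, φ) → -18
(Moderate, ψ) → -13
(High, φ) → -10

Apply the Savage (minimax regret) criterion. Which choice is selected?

High

Column bests: θ=-12, φ=-6, ψ=-12, ω=-5.
Low regrets: 4, 5, 4, 0 → max 5
Moderate regrets: 3, 12, 1, 6 → max 12
High regrets: 1, 4, 0, 2 → max 4
VeryHigh regrets: 0, 0, 1, 8 → max 8
Smallest max regret = 4 → High.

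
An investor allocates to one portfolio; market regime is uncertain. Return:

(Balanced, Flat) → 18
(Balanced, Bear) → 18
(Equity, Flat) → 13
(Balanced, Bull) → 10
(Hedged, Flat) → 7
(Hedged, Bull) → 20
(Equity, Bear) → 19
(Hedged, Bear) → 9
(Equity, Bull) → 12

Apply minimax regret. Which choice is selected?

Column bests: Bear=19, Flat=18, Bull=20.
Equity regrets: 0, 5, 8 → max 8
Balanced regrets: 1, 0, 10 → max 10
Hedged regrets: 10, 11, 0 → max 11
Smallest max regret = 8 → Equity.

Equity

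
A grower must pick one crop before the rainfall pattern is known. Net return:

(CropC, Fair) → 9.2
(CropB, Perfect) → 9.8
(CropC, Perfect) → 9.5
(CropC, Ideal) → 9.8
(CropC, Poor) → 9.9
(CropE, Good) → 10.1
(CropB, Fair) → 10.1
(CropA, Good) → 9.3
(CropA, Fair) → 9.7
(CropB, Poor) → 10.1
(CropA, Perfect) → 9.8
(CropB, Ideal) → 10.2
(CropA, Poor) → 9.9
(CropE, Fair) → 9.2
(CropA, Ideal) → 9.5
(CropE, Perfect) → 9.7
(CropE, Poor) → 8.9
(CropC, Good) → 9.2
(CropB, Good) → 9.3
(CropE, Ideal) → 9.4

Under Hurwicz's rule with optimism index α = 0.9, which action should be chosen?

CropB

CropA: 0.9·9.9 + 0.1·9.3 = 9.84
CropE: 0.9·10.1 + 0.1·8.9 = 9.98
CropC: 0.9·9.9 + 0.1·9.2 = 9.83
CropB: 0.9·10.2 + 0.1·9.3 = 10.11
Highest Hurwicz score = 10.11 → CropB.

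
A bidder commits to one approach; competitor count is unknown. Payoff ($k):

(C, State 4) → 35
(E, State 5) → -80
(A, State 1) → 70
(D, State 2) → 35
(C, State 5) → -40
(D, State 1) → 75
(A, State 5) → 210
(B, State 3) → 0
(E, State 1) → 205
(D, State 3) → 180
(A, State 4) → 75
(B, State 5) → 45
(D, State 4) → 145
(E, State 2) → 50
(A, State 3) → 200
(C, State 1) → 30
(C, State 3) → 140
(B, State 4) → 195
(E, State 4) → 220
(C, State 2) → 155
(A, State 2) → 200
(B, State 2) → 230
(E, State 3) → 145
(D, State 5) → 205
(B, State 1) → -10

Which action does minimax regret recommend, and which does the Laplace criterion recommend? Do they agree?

minimax regret → A; laplace → A (agree)

Column bests: State 1=205, State 2=230, State 3=200, State 4=220, State 5=210.
A regrets: 135, 30, 0, 145, 0 → max 145
B regrets: 215, 0, 200, 25, 165 → max 215
C regrets: 175, 75, 60, 185, 250 → max 250
D regrets: 130, 195, 20, 75, 5 → max 195
E regrets: 0, 180, 55, 0, 290 → max 290
Smallest max regret = 145 → A.
Row averages: A=151, B=92, C=64, D=128, E=108
Highest average = 151 → A.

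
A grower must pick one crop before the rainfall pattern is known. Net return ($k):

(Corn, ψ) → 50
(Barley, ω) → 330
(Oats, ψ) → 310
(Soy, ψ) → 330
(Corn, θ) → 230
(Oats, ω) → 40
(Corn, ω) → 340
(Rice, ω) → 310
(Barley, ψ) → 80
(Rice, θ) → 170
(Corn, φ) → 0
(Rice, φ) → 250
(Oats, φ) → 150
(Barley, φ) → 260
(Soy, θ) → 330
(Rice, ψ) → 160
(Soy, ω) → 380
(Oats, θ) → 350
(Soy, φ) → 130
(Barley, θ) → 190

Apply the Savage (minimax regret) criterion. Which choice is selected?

Column bests: θ=350, φ=260, ψ=330, ω=380.
Oats regrets: 0, 110, 20, 340 → max 340
Barley regrets: 160, 0, 250, 50 → max 250
Corn regrets: 120, 260, 280, 40 → max 280
Rice regrets: 180, 10, 170, 70 → max 180
Soy regrets: 20, 130, 0, 0 → max 130
Smallest max regret = 130 → Soy.

Soy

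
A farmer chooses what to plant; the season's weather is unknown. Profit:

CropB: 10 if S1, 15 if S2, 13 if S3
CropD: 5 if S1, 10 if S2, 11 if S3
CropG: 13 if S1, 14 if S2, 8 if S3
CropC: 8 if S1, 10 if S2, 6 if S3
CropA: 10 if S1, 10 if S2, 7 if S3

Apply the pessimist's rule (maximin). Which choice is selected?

CropB

Row minima: CropB=10, CropD=5, CropG=8, CropC=6, CropA=7
Best worst-case = 10 → CropB.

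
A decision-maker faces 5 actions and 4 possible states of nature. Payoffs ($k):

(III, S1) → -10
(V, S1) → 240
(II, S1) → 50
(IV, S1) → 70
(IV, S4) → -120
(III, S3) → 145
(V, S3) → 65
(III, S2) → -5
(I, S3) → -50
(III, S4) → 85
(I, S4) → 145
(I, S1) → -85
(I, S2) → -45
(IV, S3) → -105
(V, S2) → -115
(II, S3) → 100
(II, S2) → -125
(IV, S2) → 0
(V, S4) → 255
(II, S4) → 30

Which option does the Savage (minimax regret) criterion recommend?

V

Column bests: S1=240, S2=0, S3=145, S4=255.
I regrets: 325, 45, 195, 110 → max 325
II regrets: 190, 125, 45, 225 → max 225
III regrets: 250, 5, 0, 170 → max 250
IV regrets: 170, 0, 250, 375 → max 375
V regrets: 0, 115, 80, 0 → max 115
Smallest max regret = 115 → V.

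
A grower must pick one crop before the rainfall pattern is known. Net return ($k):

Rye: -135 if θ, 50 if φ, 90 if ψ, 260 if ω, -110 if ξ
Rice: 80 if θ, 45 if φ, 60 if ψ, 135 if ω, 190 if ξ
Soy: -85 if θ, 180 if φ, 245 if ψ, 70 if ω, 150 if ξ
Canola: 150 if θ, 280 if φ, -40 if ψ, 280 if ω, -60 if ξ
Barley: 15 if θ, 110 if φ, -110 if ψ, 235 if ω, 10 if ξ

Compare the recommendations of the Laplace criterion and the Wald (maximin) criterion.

laplace → Canola; maximin → Rice (disagree)

Row averages: Rye=31, Rice=102, Soy=112, Canola=122, Barley=52
Highest average = 122 → Canola.
Row minima: Rye=-135, Rice=45, Soy=-85, Canola=-60, Barley=-110
Best worst-case = 45 → Rice.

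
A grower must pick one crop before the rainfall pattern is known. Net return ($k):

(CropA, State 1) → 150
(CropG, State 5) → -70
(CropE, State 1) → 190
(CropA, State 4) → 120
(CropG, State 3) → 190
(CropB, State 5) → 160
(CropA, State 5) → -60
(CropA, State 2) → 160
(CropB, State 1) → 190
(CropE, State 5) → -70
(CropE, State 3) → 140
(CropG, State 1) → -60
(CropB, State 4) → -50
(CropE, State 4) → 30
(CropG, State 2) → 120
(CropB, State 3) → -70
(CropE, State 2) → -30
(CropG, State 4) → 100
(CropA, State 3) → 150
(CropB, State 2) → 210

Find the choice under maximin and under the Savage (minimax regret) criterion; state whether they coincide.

maximin → CropA; minimax regret → CropA (agree)

Row minima: CropE=-70, CropG=-70, CropB=-70, CropA=-60
Best worst-case = -60 → CropA.
Column bests: State 1=190, State 2=210, State 3=190, State 4=120, State 5=160.
CropE regrets: 0, 240, 50, 90, 230 → max 240
CropG regrets: 250, 90, 0, 20, 230 → max 250
CropB regrets: 0, 0, 260, 170, 0 → max 260
CropA regrets: 40, 50, 40, 0, 220 → max 220
Smallest max regret = 220 → CropA.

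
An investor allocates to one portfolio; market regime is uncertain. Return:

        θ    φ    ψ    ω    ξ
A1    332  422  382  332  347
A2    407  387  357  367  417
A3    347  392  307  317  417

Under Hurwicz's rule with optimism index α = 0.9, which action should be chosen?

A1

A1: 0.9·422 + 0.1·332 = 413
A2: 0.9·417 + 0.1·357 = 411
A3: 0.9·417 + 0.1·307 = 406
Highest Hurwicz score = 413 → A1.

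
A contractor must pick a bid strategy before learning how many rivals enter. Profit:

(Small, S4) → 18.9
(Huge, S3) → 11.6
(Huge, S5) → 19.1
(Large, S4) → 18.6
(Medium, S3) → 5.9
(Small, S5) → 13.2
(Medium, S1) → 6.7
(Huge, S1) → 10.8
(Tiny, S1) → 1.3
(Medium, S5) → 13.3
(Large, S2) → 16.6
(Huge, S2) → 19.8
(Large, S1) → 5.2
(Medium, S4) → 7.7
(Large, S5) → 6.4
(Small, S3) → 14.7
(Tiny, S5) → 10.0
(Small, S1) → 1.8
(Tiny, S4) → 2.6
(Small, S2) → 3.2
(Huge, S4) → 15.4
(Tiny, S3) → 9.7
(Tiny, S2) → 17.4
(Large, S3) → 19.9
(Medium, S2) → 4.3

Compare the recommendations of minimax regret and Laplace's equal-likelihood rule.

Column bests: S1=10.8, S2=19.8, S3=19.9, S4=18.9, S5=19.1.
Tiny regrets: 9.5, 2.4, 10.2, 16.3, 9.1 → max 16.3
Small regrets: 9.0, 16.6, 5.2, 0.0, 5.9 → max 16.6
Medium regrets: 4.1, 15.5, 14.0, 11.2, 5.8 → max 15.5
Large regrets: 5.6, 3.2, 0.0, 0.3, 12.7 → max 12.7
Huge regrets: 0.0, 0.0, 8.3, 3.5, 0.0 → max 8.3
Smallest max regret = 8.3 → Huge.
Row averages: Tiny=8.2, Small=10.36, Medium=7.58, Large=13.34, Huge=15.34
Highest average = 15.34 → Huge.

minimax regret → Huge; laplace → Huge (agree)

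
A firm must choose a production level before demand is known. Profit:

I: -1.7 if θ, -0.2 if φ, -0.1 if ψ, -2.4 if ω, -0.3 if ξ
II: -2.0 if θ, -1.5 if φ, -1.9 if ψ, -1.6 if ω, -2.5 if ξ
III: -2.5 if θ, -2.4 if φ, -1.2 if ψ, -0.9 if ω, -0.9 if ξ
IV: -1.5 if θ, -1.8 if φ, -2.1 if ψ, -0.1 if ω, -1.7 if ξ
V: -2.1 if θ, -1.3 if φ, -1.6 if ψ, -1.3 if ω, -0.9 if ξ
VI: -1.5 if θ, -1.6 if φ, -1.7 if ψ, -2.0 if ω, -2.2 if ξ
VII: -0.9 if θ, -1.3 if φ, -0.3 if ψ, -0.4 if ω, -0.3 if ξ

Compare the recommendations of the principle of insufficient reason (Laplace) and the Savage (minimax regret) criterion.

laplace → VII; minimax regret → VII (agree)

Row averages: I=-0.94, II=-1.9, III=-1.58, IV=-1.44, V=-1.44, VI=-1.8, VII=-0.64
Highest average = -0.64 → VII.
Column bests: θ=-0.9, φ=-0.2, ψ=-0.1, ω=-0.1, ξ=-0.3.
I regrets: 0.8, 0.0, 0.0, 2.3, 0.0 → max 2.3
II regrets: 1.1, 1.3, 1.8, 1.5, 2.2 → max 2.2
III regrets: 1.6, 2.2, 1.1, 0.8, 0.6 → max 2.2
IV regrets: 0.6, 1.6, 2.0, 0.0, 1.4 → max 2.0
V regrets: 1.2, 1.1, 1.5, 1.2, 0.6 → max 1.5
VI regrets: 0.6, 1.4, 1.6, 1.9, 1.9 → max 1.9
VII regrets: 0.0, 1.1, 0.2, 0.3, 0.0 → max 1.1
Smallest max regret = 1.1 → VII.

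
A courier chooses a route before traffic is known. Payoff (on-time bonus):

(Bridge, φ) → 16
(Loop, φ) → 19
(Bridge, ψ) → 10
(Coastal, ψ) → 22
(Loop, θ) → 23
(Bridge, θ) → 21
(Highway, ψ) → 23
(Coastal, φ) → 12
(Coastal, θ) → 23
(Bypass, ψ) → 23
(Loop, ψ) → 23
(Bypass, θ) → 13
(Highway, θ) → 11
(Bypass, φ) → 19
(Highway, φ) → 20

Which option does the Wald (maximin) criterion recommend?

Loop

Row minima: Bridge=10, Bypass=13, Highway=11, Coastal=12, Loop=19
Best worst-case = 19 → Loop.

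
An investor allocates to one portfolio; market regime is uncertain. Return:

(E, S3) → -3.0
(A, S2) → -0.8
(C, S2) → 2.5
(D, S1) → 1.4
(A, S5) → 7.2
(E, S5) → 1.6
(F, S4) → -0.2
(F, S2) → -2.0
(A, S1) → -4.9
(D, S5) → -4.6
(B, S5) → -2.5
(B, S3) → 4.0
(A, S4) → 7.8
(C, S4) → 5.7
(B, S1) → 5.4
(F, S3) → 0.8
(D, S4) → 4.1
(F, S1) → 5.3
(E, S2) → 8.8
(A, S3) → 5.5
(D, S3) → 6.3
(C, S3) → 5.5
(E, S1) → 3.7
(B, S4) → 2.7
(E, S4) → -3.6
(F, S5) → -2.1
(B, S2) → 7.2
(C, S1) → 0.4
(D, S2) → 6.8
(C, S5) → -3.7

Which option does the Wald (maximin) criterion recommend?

Row minima: A=-4.9, B=-2.5, C=-3.7, D=-4.6, E=-3.6, F=-2.1
Best worst-case = -2.1 → F.

F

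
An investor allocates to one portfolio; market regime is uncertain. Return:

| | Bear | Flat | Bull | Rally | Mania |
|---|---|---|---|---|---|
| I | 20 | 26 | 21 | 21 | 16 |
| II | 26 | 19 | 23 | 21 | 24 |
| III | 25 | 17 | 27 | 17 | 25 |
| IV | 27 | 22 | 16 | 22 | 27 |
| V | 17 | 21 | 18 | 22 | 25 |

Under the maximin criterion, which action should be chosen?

II

Row minima: I=16, II=19, III=17, IV=16, V=17
Best worst-case = 19 → II.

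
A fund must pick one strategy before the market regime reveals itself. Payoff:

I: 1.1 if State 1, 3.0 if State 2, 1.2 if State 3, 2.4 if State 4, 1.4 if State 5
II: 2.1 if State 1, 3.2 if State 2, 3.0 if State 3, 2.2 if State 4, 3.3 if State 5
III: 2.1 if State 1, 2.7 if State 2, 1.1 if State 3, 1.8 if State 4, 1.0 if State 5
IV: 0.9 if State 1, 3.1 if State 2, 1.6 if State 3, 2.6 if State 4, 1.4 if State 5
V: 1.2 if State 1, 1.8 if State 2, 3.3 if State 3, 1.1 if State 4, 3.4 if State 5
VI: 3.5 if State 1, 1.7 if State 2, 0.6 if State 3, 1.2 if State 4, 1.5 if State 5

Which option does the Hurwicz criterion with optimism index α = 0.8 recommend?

I: 0.8·3.0 + 0.2·1.1 = 2.62
II: 0.8·3.3 + 0.2·2.1 = 3.06
III: 0.8·2.7 + 0.2·1.0 = 2.36
IV: 0.8·3.1 + 0.2·0.9 = 2.66
V: 0.8·3.4 + 0.2·1.1 = 2.94
VI: 0.8·3.5 + 0.2·0.6 = 2.92
Highest Hurwicz score = 3.06 → II.

II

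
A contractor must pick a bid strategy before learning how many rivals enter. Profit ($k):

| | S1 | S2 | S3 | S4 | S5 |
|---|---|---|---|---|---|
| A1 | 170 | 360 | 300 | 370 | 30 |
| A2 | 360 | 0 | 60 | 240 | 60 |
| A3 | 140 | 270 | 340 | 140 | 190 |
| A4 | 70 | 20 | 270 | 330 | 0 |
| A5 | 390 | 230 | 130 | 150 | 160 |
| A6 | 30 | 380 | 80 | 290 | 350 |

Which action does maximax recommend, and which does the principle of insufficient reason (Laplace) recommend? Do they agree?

maximax → A5; laplace → A1 (disagree)

Row maxima: A1=370, A2=360, A3=340, A4=330, A5=390, A6=380
Best best-case = 390 → A5.
Row averages: A1=246, A2=144, A3=216, A4=138, A5=212, A6=226
Highest average = 246 → A1.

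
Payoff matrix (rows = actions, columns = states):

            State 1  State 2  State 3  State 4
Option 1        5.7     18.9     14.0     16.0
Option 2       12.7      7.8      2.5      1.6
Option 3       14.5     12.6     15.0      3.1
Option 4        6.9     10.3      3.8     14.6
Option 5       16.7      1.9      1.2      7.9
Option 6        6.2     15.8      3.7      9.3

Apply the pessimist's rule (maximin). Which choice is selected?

Row minima: Option 1=5.7, Option 2=1.6, Option 3=3.1, Option 4=3.8, Option 5=1.2, Option 6=3.7
Best worst-case = 5.7 → Option 1.

Option 1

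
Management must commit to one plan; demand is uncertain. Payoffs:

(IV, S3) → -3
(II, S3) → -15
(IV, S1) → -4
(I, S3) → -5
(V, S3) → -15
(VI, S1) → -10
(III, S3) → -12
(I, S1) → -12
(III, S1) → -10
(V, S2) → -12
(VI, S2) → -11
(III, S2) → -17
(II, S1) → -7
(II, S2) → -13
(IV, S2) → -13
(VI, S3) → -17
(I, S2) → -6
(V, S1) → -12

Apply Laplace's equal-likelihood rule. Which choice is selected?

Row averages: I=-23/3, II=-35/3, III=-13, IV=-20/3, V=-13, VI=-38/3
Highest average = -20/3 → IV.

IV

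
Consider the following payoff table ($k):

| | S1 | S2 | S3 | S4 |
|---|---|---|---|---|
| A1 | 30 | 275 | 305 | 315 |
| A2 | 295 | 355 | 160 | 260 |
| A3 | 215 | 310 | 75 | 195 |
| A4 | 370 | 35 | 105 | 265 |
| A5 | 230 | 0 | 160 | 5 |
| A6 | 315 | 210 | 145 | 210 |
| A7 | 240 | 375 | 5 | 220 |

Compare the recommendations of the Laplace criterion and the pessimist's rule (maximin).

Row averages: A1=231.25, A2=267.5, A3=198.75, A4=193.75, A5=98.75, A6=220, A7=210
Highest average = 267.5 → A2.
Row minima: A1=30, A2=160, A3=75, A4=35, A5=0, A6=145, A7=5
Best worst-case = 160 → A2.

laplace → A2; maximin → A2 (agree)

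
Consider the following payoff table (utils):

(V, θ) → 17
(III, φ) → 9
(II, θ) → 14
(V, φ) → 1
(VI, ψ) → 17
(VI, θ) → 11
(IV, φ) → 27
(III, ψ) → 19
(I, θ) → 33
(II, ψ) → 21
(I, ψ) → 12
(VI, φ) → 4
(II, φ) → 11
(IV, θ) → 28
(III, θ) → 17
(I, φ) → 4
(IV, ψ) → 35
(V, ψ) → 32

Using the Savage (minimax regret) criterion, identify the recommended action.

IV

Column bests: θ=33, φ=27, ψ=35.
I regrets: 0, 23, 23 → max 23
II regrets: 19, 16, 14 → max 19
III regrets: 16, 18, 16 → max 18
IV regrets: 5, 0, 0 → max 5
V regrets: 16, 26, 3 → max 26
VI regrets: 22, 23, 18 → max 23
Smallest max regret = 5 → IV.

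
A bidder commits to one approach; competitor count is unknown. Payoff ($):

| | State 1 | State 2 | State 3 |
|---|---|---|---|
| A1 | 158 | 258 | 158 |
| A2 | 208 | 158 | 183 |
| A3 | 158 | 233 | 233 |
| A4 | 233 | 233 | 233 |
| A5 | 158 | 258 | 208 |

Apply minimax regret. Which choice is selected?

Column bests: State 1=233, State 2=258, State 3=233.
A1 regrets: 75, 0, 75 → max 75
A2 regrets: 25, 100, 50 → max 100
A3 regrets: 75, 25, 0 → max 75
A4 regrets: 0, 25, 0 → max 25
A5 regrets: 75, 0, 25 → max 75
Smallest max regret = 25 → A4.

A4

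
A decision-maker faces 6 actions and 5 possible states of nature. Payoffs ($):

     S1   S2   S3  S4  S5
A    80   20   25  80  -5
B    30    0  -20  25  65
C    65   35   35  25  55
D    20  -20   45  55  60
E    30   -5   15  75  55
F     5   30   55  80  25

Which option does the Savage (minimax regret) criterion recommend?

E

Column bests: S1=80, S2=35, S3=55, S4=80, S5=65.
A regrets: 0, 15, 30, 0, 70 → max 70
B regrets: 50, 35, 75, 55, 0 → max 75
C regrets: 15, 0, 20, 55, 10 → max 55
D regrets: 60, 55, 10, 25, 5 → max 60
E regrets: 50, 40, 40, 5, 10 → max 50
F regrets: 75, 5, 0, 0, 40 → max 75
Smallest max regret = 50 → E.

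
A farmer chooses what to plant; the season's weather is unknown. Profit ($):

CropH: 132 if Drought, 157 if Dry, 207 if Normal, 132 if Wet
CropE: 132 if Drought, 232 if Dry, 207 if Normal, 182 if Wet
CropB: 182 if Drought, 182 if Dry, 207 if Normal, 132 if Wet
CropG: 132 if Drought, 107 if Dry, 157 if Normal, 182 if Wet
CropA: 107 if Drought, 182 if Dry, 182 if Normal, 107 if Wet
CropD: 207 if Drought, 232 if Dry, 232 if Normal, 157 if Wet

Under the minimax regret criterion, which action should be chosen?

Column bests: Drought=207, Dry=232, Normal=232, Wet=182.
CropH regrets: 75, 75, 25, 50 → max 75
CropE regrets: 75, 0, 25, 0 → max 75
CropB regrets: 25, 50, 25, 50 → max 50
CropG regrets: 75, 125, 75, 0 → max 125
CropA regrets: 100, 50, 50, 75 → max 100
CropD regrets: 0, 0, 0, 25 → max 25
Smallest max regret = 25 → CropD.

CropD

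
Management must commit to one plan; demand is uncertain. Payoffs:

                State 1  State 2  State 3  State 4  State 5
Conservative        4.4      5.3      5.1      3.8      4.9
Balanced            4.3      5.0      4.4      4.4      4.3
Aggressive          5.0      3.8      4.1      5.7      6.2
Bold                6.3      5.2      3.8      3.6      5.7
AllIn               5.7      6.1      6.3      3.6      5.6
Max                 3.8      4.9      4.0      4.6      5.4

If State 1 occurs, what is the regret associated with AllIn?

Best payoff under State 1 is 6.3.
Regret = 6.3 − 5.7 = 0.6.

0.6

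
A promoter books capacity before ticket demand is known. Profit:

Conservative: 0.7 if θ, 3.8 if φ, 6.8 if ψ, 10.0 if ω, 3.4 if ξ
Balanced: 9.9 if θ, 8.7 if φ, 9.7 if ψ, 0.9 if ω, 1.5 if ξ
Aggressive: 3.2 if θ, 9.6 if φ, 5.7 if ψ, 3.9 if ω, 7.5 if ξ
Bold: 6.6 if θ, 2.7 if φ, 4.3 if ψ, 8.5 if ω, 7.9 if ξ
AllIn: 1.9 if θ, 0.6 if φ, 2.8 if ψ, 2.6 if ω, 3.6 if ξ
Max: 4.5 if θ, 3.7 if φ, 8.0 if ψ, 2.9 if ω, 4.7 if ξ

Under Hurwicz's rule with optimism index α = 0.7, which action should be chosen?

Conservative: 0.7·10.0 + 0.3·0.7 = 7.21
Balanced: 0.7·9.9 + 0.3·0.9 = 7.2
Aggressive: 0.7·9.6 + 0.3·3.2 = 7.68
Bold: 0.7·8.5 + 0.3·2.7 = 6.76
AllIn: 0.7·3.6 + 0.3·0.6 = 2.7
Max: 0.7·8.0 + 0.3·2.9 = 6.47
Highest Hurwicz score = 7.68 → Aggressive.

Aggressive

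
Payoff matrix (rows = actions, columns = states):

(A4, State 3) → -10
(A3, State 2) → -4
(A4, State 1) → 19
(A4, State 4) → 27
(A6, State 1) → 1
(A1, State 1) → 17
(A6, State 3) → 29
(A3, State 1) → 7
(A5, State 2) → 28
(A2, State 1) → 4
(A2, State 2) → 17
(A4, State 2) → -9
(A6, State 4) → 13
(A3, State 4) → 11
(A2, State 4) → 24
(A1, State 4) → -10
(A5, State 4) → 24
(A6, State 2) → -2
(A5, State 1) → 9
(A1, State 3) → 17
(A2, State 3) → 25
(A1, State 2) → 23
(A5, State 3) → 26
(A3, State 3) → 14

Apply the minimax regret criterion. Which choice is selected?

A5

Column bests: State 1=19, State 2=28, State 3=29, State 4=27.
A1 regrets: 2, 5, 12, 37 → max 37
A2 regrets: 15, 11, 4, 3 → max 15
A3 regrets: 12, 32, 15, 16 → max 32
A4 regrets: 0, 37, 39, 0 → max 39
A5 regrets: 10, 0, 3, 3 → max 10
A6 regrets: 18, 30, 0, 14 → max 30
Smallest max regret = 10 → A5.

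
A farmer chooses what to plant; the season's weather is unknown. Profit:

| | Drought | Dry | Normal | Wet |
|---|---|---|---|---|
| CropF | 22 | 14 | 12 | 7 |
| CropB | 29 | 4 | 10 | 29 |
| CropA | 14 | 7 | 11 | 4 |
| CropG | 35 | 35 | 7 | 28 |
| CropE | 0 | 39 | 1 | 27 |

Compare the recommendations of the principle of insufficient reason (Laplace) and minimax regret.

laplace → CropG; minimax regret → CropG (agree)

Row averages: CropF=13.75, CropB=18, CropA=9, CropG=26.25, CropE=16.75
Highest average = 26.25 → CropG.
Column bests: Drought=35, Dry=39, Normal=12, Wet=29.
CropF regrets: 13, 25, 0, 22 → max 25
CropB regrets: 6, 35, 2, 0 → max 35
CropA regrets: 21, 32, 1, 25 → max 32
CropG regrets: 0, 4, 5, 1 → max 5
CropE regrets: 35, 0, 11, 2 → max 35
Smallest max regret = 5 → CropG.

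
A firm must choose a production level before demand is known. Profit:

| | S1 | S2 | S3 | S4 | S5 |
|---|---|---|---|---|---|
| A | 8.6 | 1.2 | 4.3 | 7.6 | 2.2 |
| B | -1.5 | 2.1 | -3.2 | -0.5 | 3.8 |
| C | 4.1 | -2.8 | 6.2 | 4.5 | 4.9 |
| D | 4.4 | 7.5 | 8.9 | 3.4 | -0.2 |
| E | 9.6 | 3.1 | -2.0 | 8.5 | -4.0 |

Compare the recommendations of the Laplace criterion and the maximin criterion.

Row averages: A=4.78, B=0.14, C=3.38, D=4.8, E=3.04
Highest average = 4.8 → D.
Row minima: A=1.2, B=-3.2, C=-2.8, D=-0.2, E=-4.0
Best worst-case = 1.2 → A.

laplace → D; maximin → A (disagree)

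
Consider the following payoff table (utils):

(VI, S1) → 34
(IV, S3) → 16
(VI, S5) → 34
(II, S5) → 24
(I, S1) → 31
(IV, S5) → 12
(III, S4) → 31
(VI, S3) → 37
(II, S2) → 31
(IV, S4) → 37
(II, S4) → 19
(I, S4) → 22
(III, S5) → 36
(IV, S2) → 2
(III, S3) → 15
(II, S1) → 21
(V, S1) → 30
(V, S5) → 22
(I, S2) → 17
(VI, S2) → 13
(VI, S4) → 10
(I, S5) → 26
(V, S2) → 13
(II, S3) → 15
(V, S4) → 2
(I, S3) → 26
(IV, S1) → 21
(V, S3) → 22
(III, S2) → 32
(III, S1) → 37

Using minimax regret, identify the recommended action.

Column bests: S1=37, S2=32, S3=37, S4=37, S5=36.
I regrets: 6, 15, 11, 15, 10 → max 15
II regrets: 16, 1, 22, 18, 12 → max 22
III regrets: 0, 0, 22, 6, 0 → max 22
IV regrets: 16, 30, 21, 0, 24 → max 30
V regrets: 7, 19, 15, 35, 14 → max 35
VI regrets: 3, 19, 0, 27, 2 → max 27
Smallest max regret = 15 → I.

I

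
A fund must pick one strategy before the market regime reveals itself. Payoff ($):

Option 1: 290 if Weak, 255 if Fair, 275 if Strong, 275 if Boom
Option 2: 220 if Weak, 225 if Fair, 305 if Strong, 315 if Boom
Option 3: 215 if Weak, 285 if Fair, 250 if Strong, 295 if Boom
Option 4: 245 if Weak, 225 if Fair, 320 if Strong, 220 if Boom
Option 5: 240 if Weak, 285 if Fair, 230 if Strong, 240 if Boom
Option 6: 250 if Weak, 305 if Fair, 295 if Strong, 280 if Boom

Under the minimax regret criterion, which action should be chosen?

Column bests: Weak=290, Fair=305, Strong=320, Boom=315.
Option 1 regrets: 0, 50, 45, 40 → max 50
Option 2 regrets: 70, 80, 15, 0 → max 80
Option 3 regrets: 75, 20, 70, 20 → max 75
Option 4 regrets: 45, 80, 0, 95 → max 95
Option 5 regrets: 50, 20, 90, 75 → max 90
Option 6 regrets: 40, 0, 25, 35 → max 40
Smallest max regret = 40 → Option 6.

Option 6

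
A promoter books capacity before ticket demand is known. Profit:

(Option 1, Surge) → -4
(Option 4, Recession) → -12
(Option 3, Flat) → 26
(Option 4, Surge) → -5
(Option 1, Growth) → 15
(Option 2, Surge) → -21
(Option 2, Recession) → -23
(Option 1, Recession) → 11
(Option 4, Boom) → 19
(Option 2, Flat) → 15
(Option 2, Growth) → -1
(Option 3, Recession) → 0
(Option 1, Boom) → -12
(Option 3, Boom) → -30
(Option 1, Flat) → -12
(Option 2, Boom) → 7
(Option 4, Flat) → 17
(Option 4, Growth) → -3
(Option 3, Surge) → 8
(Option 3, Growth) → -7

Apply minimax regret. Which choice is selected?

Option 4

Column bests: Recession=11, Flat=26, Growth=15, Boom=19, Surge=8.
Option 1 regrets: 0, 38, 0, 31, 12 → max 38
Option 2 regrets: 34, 11, 16, 12, 29 → max 34
Option 3 regrets: 11, 0, 22, 49, 0 → max 49
Option 4 regrets: 23, 9, 18, 0, 13 → max 23
Smallest max regret = 23 → Option 4.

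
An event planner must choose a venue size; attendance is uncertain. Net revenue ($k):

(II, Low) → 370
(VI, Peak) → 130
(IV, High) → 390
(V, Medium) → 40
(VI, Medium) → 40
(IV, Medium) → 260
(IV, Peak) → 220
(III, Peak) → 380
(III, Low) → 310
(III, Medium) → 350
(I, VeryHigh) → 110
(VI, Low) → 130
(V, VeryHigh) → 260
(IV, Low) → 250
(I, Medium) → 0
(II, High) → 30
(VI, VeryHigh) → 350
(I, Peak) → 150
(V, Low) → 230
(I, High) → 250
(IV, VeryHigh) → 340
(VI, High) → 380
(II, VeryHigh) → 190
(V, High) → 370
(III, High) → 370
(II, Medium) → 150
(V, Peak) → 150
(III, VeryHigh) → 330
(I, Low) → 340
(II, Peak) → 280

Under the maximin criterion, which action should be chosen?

III

Row minima: I=0, II=30, III=310, IV=220, V=40, VI=40
Best worst-case = 310 → III.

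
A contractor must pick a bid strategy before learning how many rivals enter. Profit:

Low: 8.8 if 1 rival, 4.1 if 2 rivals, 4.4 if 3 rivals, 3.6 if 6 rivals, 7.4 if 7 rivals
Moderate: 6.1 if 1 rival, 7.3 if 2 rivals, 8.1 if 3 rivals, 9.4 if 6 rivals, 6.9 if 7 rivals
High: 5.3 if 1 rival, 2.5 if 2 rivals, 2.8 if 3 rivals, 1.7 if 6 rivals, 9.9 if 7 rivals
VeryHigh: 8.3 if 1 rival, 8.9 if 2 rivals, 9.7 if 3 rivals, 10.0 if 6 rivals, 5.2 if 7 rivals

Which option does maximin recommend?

Moderate

Row minima: Low=3.6, Moderate=6.1, High=1.7, VeryHigh=5.2
Best worst-case = 6.1 → Moderate.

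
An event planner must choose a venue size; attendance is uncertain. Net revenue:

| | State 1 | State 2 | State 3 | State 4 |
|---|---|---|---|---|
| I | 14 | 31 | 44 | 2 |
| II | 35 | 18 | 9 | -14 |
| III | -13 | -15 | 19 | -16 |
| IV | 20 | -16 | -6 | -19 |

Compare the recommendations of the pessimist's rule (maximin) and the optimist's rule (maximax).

maximin → I; maximax → I (agree)

Row minima: I=2, II=-14, III=-16, IV=-19
Best worst-case = 2 → I.
Row maxima: I=44, II=35, III=19, IV=20
Best best-case = 44 → I.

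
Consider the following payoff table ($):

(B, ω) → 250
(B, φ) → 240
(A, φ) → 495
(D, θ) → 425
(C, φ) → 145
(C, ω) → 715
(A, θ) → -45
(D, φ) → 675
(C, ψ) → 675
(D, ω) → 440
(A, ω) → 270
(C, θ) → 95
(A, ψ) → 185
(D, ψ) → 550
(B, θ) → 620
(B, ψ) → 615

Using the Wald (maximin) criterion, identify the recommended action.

Row minima: A=-45, B=240, C=95, D=425
Best worst-case = 425 → D.

D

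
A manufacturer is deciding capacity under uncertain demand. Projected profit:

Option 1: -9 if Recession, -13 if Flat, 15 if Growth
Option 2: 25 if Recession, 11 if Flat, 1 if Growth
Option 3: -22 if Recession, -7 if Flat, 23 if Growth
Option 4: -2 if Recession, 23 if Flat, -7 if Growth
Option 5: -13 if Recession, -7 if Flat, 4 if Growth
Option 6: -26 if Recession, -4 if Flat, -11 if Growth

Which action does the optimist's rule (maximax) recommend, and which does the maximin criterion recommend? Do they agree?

Row maxima: Option 1=15, Option 2=25, Option 3=23, Option 4=23, Option 5=4, Option 6=-4
Best best-case = 25 → Option 2.
Row minima: Option 1=-13, Option 2=1, Option 3=-22, Option 4=-7, Option 5=-13, Option 6=-26
Best worst-case = 1 → Option 2.

maximax → Option 2; maximin → Option 2 (agree)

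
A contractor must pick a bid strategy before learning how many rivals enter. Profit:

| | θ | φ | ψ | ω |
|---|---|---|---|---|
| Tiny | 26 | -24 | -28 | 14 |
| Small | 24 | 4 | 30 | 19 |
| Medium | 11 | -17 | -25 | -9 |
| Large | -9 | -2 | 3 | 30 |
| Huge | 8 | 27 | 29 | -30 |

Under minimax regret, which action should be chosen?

Column bests: θ=26, φ=27, ψ=30, ω=30.
Tiny regrets: 0, 51, 58, 16 → max 58
Small regrets: 2, 23, 0, 11 → max 23
Medium regrets: 15, 44, 55, 39 → max 55
Large regrets: 35, 29, 27, 0 → max 35
Huge regrets: 18, 0, 1, 60 → max 60
Smallest max regret = 23 → Small.

Small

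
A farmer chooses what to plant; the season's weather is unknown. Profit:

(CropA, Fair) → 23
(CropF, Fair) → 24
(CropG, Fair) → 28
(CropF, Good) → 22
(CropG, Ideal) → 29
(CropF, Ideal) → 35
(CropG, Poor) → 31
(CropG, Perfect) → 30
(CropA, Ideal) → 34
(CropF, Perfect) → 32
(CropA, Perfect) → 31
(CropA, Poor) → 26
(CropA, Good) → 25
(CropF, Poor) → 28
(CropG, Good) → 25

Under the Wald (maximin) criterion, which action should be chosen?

Row minima: CropF=22, CropA=23, CropG=25
Best worst-case = 25 → CropG.

CropG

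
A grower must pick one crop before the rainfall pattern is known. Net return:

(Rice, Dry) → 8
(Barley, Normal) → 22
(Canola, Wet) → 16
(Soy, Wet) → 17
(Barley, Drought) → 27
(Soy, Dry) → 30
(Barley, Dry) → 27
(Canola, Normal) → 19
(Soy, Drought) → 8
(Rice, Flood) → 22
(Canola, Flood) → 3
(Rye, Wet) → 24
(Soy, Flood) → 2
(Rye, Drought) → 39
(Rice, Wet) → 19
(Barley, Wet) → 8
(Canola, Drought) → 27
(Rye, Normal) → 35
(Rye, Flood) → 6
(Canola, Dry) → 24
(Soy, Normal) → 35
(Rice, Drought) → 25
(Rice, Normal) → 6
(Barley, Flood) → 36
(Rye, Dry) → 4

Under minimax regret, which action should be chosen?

Barley

Column bests: Drought=39, Dry=30, Normal=35, Wet=24, Flood=36.
Barley regrets: 12, 3, 13, 16, 0 → max 16
Soy regrets: 31, 0, 0, 7, 34 → max 34
Canola regrets: 12, 6, 16, 8, 33 → max 33
Rice regrets: 14, 22, 29, 5, 14 → max 29
Rye regrets: 0, 26, 0, 0, 30 → max 30
Smallest max regret = 16 → Barley.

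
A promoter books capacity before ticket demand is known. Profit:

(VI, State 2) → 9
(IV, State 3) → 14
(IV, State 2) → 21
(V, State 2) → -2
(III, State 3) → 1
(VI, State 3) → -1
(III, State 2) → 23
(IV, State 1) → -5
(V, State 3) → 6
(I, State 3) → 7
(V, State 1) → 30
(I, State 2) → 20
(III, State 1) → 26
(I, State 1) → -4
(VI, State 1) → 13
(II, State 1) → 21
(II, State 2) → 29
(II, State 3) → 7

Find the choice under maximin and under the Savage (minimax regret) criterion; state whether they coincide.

maximin → II; minimax regret → II (agree)

Row minima: I=-4, II=7, III=1, IV=-5, V=-2, VI=-1
Best worst-case = 7 → II.
Column bests: State 1=30, State 2=29, State 3=14.
I regrets: 34, 9, 7 → max 34
II regrets: 9, 0, 7 → max 9
III regrets: 4, 6, 13 → max 13
IV regrets: 35, 8, 0 → max 35
V regrets: 0, 31, 8 → max 31
VI regrets: 17, 20, 15 → max 20
Smallest max regret = 9 → II.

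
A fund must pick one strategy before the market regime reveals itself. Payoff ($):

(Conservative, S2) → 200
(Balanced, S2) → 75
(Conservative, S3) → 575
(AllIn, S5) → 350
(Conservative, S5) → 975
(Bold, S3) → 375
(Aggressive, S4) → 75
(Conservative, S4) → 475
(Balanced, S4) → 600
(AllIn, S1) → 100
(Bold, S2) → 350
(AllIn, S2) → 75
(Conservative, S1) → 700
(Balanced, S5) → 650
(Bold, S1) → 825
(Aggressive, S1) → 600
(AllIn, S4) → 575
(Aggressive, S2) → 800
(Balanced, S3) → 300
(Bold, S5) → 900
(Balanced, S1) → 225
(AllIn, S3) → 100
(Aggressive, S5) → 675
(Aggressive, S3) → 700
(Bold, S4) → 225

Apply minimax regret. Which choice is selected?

Bold

Column bests: S1=825, S2=800, S3=700, S4=600, S5=975.
Conservative regrets: 125, 600, 125, 125, 0 → max 600
Balanced regrets: 600, 725, 400, 0, 325 → max 725
Aggressive regrets: 225, 0, 0, 525, 300 → max 525
Bold regrets: 0, 450, 325, 375, 75 → max 450
AllIn regrets: 725, 725, 600, 25, 625 → max 725
Smallest max regret = 450 → Bold.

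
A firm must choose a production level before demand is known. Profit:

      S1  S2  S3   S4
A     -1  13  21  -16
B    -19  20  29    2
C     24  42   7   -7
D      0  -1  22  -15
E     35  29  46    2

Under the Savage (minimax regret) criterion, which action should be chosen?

Column bests: S1=35, S2=42, S3=46, S4=2.
A regrets: 36, 29, 25, 18 → max 36
B regrets: 54, 22, 17, 0 → max 54
C regrets: 11, 0, 39, 9 → max 39
D regrets: 35, 43, 24, 17 → max 43
E regrets: 0, 13, 0, 0 → max 13
Smallest max regret = 13 → E.

E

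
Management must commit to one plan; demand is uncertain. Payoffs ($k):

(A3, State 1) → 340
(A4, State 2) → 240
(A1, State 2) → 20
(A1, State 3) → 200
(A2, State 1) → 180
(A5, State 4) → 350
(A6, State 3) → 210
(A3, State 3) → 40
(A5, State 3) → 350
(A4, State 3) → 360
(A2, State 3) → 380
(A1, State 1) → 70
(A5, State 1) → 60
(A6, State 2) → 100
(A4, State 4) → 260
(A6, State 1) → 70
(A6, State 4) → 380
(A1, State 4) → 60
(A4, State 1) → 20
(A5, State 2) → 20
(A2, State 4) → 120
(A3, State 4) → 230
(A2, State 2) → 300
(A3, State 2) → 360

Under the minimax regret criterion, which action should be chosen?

A2

Column bests: State 1=340, State 2=360, State 3=380, State 4=380.
A1 regrets: 270, 340, 180, 320 → max 340
A2 regrets: 160, 60, 0, 260 → max 260
A3 regrets: 0, 0, 340, 150 → max 340
A4 regrets: 320, 120, 20, 120 → max 320
A5 regrets: 280, 340, 30, 30 → max 340
A6 regrets: 270, 260, 170, 0 → max 270
Smallest max regret = 260 → A2.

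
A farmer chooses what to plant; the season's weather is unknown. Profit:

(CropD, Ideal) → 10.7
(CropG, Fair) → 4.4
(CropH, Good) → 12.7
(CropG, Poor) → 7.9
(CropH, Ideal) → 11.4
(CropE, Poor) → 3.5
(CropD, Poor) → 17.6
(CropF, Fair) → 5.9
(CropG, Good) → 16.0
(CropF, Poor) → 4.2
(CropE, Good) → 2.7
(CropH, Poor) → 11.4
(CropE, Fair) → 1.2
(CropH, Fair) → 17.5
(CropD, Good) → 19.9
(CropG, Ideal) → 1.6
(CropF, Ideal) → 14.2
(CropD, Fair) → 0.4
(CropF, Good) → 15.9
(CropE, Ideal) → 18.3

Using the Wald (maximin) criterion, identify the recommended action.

CropH

Row minima: CropD=0.4, CropE=1.2, CropF=4.2, CropG=1.6, CropH=11.4
Best worst-case = 11.4 → CropH.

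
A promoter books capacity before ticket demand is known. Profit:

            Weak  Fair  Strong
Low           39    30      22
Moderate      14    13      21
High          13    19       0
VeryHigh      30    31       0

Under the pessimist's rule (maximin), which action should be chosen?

Low

Row minima: Low=22, Moderate=13, High=0, VeryHigh=0
Best worst-case = 22 → Low.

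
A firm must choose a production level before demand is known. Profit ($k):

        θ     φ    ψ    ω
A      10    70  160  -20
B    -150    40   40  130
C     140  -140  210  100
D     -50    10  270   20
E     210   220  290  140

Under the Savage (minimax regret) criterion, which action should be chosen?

E

Column bests: θ=210, φ=220, ψ=290, ω=140.
A regrets: 200, 150, 130, 160 → max 200
B regrets: 360, 180, 250, 10 → max 360
C regrets: 70, 360, 80, 40 → max 360
D regrets: 260, 210, 20, 120 → max 260
E regrets: 0, 0, 0, 0 → max 0
Smallest max regret = 0 → E.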